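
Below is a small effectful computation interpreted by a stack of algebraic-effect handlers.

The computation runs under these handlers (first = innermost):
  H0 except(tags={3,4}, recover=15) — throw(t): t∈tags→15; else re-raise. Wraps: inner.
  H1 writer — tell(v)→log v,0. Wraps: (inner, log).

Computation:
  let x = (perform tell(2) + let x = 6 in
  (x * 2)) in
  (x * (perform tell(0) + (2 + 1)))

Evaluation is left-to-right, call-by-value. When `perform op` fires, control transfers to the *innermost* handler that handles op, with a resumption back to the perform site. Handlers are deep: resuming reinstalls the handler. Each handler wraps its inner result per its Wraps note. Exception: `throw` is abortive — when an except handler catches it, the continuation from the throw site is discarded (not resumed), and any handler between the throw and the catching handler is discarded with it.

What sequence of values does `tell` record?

Answer: (2, 0)

Step-by-step:
tell(2) @ H1 ⇒ log+=2
tell(0) @ H1 ⇒ log+=0
H0 returns 36
H1 returns (36, (2, 0))
= (36, (2, 0))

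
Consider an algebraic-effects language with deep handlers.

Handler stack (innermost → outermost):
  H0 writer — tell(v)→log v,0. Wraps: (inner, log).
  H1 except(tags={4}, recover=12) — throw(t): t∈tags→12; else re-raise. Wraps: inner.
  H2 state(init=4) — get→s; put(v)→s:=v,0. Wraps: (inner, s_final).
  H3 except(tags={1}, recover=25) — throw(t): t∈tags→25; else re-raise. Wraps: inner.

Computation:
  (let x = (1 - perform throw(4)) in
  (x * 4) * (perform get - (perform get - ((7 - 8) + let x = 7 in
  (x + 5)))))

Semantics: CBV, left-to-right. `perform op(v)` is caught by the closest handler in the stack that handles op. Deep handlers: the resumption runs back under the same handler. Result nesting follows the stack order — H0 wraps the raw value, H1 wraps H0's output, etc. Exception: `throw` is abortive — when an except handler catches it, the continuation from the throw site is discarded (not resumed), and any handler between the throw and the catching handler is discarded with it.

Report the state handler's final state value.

Evaluation trace:
throw(4) @ H1 caught ⇒ 12
H2 returns (12, 4)
H3 returns (12, 4)
= (12, 4)

Answer: 4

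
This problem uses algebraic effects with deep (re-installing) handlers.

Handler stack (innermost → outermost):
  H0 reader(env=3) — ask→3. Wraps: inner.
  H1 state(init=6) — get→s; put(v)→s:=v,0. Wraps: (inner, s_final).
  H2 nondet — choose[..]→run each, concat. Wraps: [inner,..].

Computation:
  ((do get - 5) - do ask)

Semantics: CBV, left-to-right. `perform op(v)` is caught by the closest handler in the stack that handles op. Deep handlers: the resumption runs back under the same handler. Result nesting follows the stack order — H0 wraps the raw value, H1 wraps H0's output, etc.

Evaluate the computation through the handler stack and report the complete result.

Answer: [(-2, 6)]

Working:
get @ H1 ⇒ 6
ask @ H0 ⇒ 3
H0 returns -2
H1 returns (-2, 6)
H2 returns [(-2, 6)]
= [(-2, 6)]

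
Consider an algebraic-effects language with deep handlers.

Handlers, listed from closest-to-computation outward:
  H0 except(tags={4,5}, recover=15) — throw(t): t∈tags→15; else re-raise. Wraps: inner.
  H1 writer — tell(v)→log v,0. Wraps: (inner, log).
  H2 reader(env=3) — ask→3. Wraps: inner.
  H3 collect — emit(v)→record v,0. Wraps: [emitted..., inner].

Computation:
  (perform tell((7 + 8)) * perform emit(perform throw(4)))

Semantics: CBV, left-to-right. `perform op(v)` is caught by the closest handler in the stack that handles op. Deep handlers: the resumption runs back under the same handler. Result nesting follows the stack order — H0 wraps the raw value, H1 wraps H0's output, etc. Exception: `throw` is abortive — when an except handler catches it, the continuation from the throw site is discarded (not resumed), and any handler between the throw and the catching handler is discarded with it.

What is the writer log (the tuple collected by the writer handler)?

Working:
tell(15) @ H1 ⇒ log+=15
throw(4) @ H0 caught ⇒ 15
H1 returns (15, (15))
H2 returns (15, (15))
H3 returns [(15, (15))]
= [(15, (15))]

Answer: (15)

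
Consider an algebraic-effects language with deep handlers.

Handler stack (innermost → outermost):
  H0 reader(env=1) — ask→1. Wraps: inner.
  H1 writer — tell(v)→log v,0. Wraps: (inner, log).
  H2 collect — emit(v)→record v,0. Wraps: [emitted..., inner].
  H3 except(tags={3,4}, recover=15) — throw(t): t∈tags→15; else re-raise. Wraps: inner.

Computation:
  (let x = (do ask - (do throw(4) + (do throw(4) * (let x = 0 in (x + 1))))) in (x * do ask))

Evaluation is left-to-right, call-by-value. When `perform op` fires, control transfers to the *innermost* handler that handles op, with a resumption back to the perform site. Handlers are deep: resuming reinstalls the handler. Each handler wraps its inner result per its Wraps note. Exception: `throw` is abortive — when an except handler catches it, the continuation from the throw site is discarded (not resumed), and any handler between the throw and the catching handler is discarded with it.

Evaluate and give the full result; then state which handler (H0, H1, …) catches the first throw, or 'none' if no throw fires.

Step-by-step:
ask @ H0 ⇒ 1
throw(4) @ H3 caught ⇒ 15
= 15

Answer: 15 ; first throw caught by: H3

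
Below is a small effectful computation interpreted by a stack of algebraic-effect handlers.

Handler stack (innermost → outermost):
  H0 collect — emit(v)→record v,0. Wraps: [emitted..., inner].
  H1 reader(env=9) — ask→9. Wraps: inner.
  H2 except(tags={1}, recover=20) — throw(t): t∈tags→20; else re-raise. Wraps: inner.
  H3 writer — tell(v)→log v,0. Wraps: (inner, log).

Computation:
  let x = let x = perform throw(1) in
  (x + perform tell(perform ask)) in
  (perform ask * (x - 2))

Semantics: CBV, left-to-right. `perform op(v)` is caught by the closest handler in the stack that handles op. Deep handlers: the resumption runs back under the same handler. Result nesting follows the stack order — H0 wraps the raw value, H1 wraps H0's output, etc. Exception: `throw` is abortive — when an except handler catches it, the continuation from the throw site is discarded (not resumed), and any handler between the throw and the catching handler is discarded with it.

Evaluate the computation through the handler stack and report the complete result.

Step-by-step:
throw(1) @ H2 caught ⇒ 20
H3 returns (20, ())
= (20, ())

Answer: (20, ())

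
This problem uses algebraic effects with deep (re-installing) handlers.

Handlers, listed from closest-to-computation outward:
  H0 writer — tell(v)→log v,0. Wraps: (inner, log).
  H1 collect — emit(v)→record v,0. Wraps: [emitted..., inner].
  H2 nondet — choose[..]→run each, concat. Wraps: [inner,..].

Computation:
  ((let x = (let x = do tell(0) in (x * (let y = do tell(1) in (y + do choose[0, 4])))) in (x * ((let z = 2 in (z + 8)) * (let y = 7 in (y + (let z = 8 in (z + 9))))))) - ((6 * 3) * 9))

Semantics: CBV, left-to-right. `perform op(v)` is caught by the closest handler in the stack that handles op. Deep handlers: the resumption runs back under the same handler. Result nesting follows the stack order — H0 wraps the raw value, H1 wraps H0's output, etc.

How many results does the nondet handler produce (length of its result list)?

Answer: 2

Evaluation trace:
tell(0) @ H0 ⇒ log+=0
tell(1) @ H0 ⇒ log+=1
choose[0, 4] @ H2
  branch[0] choose=0:
    H0 returns (-162, (0, 1))
    H1 returns [(-162, (0, 1))]
    H2 returns [[(-162, (0, 1))]]
  branch[1] choose=4:
    H0 returns (-162, (0, 1))
    H1 returns [(-162, (0, 1))]
    H2 returns [[(-162, (0, 1))]]
= [[(-162, (0, 1))], [(-162, (0, 1))]]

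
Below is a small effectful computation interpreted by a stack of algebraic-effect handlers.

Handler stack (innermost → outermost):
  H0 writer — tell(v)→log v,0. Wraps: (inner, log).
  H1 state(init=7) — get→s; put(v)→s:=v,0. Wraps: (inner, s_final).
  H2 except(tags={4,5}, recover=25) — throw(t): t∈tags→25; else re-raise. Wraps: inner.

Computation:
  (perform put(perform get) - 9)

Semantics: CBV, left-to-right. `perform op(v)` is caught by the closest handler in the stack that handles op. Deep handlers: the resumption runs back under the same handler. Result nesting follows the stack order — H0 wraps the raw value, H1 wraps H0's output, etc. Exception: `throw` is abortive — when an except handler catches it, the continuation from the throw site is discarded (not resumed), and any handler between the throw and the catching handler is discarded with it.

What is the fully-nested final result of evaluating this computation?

Answer: ((-9, ()), 7)

Step-by-step:
get @ H1 ⇒ 7
put(7) @ H1 ⇒ s:=7
H0 returns (-9, ())
H1 returns ((-9, ()), 7)
H2 returns ((-9, ()), 7)
= ((-9, ()), 7)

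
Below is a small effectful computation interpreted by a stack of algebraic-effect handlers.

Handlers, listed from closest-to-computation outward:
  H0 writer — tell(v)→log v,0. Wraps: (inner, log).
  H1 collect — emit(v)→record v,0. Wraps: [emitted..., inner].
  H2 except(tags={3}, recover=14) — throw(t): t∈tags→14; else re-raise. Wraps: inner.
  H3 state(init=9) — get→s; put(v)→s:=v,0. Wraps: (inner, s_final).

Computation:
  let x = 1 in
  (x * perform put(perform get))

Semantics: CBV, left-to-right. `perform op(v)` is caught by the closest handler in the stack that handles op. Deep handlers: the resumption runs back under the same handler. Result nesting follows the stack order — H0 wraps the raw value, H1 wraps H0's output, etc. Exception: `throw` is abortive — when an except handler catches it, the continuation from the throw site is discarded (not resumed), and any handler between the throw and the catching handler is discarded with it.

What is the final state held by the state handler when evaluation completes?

Evaluation trace:
get @ H3 ⇒ 9
put(9) @ H3 ⇒ s:=9
H0 returns (0, ())
H1 returns [(0, ())]
H2 returns [(0, ())]
H3 returns ([(0, ())], 9)
= ([(0, ())], 9)

Answer: 9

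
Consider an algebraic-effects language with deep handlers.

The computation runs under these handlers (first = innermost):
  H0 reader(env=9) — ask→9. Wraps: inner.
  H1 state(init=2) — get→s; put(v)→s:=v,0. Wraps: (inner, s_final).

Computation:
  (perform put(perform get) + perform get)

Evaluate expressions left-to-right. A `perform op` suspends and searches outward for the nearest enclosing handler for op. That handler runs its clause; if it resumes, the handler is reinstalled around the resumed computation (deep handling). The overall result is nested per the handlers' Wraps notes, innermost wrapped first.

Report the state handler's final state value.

Answer: 2

Evaluation trace:
get @ H1 ⇒ 2
put(2) @ H1 ⇒ s:=2
get @ H1 ⇒ 2
H0 returns 2
H1 returns (2, 2)
= (2, 2)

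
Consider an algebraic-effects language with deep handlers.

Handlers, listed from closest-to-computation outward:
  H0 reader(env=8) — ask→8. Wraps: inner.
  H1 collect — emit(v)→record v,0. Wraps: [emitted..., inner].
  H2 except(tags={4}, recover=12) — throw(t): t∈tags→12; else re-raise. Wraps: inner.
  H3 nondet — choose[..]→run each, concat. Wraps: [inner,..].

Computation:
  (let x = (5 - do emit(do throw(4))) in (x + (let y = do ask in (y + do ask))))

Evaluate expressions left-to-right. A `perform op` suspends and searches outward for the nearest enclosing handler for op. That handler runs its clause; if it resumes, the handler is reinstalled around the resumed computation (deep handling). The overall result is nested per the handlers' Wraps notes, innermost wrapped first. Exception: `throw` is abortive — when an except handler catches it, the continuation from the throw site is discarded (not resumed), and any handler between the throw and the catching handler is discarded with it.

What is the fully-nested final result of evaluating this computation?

Working:
throw(4) @ H2 caught ⇒ 12
H3 returns [12]
= [12]

Answer: [12]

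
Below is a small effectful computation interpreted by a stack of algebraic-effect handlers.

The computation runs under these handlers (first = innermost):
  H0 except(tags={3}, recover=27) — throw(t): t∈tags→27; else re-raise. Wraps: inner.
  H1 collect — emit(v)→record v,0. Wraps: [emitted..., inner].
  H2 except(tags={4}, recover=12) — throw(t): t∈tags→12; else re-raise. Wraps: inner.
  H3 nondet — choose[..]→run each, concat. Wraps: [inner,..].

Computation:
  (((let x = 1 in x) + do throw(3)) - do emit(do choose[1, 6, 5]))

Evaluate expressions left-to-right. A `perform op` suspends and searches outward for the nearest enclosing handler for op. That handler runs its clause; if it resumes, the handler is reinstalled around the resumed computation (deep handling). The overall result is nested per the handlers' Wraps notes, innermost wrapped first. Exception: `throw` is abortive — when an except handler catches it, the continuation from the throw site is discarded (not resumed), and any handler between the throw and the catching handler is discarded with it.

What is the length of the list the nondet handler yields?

Working:
throw(3) @ H0 caught ⇒ 27
H1 returns [27]
H2 returns [27]
H3 returns [[27]]
= [[27]]

Answer: 1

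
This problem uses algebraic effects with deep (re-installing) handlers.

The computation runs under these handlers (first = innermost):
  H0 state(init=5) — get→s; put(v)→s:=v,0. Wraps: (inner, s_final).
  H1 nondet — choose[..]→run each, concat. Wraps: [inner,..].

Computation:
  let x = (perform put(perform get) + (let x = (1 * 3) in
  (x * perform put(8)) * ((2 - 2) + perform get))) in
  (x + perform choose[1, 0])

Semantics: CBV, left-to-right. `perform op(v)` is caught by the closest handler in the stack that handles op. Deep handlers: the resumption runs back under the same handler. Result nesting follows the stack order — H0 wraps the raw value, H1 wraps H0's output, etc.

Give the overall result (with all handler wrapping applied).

Answer: [(1, 8), (0, 8)]

Working:
get @ H0 ⇒ 5
put(5) @ H0 ⇒ s:=5
put(8) @ H0 ⇒ s:=8
get @ H0 ⇒ 8
choose[1, 0] @ H1
  branch[0] choose=1:
    H0 returns (1, 8)
    H1 returns [(1, 8)]
  branch[1] choose=0:
    H0 returns (0, 8)
    H1 returns [(0, 8)]
= [(1, 8), (0, 8)]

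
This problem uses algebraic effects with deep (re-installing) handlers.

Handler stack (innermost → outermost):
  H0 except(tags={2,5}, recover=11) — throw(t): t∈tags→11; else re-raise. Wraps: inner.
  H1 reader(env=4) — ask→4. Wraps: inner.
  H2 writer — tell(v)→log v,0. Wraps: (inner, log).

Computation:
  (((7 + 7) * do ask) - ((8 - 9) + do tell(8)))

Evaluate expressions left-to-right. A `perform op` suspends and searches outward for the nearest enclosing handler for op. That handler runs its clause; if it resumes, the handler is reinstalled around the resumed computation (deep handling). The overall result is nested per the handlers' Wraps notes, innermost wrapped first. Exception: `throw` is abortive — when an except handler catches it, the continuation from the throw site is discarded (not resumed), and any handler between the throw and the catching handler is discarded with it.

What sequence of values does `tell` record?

Step-by-step:
ask @ H1 ⇒ 4
tell(8) @ H2 ⇒ log+=8
H0 returns 57
H1 returns 57
H2 returns (57, (8))
= (57, (8))

Answer: (8)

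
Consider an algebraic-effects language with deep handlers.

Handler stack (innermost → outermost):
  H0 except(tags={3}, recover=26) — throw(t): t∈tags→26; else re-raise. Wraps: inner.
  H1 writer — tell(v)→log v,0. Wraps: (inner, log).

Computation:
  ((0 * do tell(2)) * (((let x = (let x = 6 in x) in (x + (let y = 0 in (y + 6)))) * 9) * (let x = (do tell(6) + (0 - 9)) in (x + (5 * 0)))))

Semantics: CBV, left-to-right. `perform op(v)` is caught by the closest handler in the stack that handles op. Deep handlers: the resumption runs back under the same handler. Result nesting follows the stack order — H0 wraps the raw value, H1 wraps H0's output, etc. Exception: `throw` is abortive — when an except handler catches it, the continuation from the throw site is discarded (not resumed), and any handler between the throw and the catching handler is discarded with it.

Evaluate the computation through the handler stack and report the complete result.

Evaluation trace:
tell(2) @ H1 ⇒ log+=2
tell(6) @ H1 ⇒ log+=6
H0 returns 0
H1 returns (0, (2, 6))
= (0, (2, 6))

Answer: (0, (2, 6))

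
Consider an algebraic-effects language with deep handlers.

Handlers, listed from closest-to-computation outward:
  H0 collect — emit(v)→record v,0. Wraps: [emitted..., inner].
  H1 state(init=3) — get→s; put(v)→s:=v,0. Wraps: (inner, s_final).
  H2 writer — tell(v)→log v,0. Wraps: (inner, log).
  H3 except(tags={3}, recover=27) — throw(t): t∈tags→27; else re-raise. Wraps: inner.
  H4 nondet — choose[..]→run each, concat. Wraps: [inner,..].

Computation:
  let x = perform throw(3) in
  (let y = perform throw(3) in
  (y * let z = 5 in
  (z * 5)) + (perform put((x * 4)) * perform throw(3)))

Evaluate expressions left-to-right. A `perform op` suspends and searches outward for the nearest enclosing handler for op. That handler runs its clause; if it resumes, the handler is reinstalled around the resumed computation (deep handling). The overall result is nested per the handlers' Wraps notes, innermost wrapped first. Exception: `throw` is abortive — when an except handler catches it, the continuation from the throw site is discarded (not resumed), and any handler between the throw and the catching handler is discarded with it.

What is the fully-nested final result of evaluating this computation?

Answer: [27]

Step-by-step:
throw(3) @ H3 caught ⇒ 27
H4 returns [27]
= [27]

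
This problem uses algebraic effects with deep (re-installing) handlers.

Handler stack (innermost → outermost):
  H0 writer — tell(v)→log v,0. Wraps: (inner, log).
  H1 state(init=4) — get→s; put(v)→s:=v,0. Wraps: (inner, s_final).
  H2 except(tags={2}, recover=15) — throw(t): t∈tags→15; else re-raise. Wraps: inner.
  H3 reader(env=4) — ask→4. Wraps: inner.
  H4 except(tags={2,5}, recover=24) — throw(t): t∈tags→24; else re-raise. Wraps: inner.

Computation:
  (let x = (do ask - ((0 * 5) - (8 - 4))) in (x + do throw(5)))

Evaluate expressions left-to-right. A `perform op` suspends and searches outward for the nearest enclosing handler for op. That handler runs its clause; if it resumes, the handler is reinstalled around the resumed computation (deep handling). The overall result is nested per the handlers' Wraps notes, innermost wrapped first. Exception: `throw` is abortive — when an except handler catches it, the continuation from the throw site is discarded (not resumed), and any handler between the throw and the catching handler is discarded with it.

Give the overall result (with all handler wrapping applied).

Answer: 24

Step-by-step:
ask @ H3 ⇒ 4
throw(5) @ H2 re-raised
throw(5) @ H4 caught ⇒ 24
= 24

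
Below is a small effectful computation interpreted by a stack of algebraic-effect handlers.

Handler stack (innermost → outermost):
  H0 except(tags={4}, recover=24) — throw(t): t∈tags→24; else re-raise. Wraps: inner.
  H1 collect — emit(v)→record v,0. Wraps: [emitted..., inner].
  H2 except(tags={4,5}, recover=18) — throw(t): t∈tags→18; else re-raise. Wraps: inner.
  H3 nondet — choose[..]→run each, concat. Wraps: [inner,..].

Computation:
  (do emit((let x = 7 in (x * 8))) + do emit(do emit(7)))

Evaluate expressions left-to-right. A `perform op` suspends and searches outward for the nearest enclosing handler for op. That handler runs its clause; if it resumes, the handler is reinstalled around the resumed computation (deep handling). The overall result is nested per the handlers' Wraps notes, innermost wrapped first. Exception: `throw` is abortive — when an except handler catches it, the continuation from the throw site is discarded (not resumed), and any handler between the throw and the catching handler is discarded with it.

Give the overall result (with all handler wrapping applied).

Working:
emit(56) @ H1 ⇒ out+=56
emit(7) @ H1 ⇒ out+=7
emit(0) @ H1 ⇒ out+=0
H0 returns 0
H1 returns [56, 7, 0, 0]
H2 returns [56, 7, 0, 0]
H3 returns [[56, 7, 0, 0]]
= [[56, 7, 0, 0]]

Answer: [[56, 7, 0, 0]]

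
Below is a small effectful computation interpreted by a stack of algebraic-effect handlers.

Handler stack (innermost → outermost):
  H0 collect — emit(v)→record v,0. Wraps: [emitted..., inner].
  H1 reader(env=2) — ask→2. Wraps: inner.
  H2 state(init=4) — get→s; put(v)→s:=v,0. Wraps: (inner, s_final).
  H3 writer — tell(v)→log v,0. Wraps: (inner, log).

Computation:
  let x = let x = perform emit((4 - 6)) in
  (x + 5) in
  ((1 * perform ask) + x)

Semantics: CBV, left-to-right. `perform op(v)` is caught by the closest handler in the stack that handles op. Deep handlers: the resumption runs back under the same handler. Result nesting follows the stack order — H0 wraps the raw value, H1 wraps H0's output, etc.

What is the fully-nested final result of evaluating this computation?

Answer: (([-2, 7], 4), ())

Working:
emit(-2) @ H0 ⇒ out+=-2
ask @ H1 ⇒ 2
H0 returns [-2, 7]
H1 returns [-2, 7]
H2 returns ([-2, 7], 4)
H3 returns (([-2, 7], 4), ())
= (([-2, 7], 4), ())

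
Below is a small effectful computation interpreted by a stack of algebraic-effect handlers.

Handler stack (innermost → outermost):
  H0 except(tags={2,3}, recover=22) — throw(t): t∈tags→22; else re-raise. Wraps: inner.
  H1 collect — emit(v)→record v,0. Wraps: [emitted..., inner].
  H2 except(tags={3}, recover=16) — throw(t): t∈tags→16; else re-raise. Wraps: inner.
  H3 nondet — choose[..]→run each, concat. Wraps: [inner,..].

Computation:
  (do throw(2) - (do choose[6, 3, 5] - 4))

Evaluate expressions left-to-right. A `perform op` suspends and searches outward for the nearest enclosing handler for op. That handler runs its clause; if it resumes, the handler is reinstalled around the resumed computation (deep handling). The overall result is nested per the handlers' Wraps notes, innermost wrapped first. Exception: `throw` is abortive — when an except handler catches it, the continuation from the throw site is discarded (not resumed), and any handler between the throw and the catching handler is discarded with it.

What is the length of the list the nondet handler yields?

Working:
throw(2) @ H0 caught ⇒ 22
H1 returns [22]
H2 returns [22]
H3 returns [[22]]
= [[22]]

Answer: 1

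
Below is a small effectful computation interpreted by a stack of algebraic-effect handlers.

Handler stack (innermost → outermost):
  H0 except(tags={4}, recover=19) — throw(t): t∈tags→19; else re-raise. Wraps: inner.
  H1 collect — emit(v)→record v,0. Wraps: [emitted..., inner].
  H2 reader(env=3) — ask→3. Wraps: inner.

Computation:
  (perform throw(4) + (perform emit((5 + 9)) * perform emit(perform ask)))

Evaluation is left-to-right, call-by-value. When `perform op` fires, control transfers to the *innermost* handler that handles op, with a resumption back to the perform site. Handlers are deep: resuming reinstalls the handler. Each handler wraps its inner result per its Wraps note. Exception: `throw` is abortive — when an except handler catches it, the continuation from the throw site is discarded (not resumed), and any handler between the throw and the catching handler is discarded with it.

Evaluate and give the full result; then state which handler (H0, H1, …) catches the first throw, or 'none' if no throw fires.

Step-by-step:
throw(4) @ H0 caught ⇒ 19
H1 returns [19]
H2 returns [19]
= [19]

Answer: [19] ; first throw caught by: H0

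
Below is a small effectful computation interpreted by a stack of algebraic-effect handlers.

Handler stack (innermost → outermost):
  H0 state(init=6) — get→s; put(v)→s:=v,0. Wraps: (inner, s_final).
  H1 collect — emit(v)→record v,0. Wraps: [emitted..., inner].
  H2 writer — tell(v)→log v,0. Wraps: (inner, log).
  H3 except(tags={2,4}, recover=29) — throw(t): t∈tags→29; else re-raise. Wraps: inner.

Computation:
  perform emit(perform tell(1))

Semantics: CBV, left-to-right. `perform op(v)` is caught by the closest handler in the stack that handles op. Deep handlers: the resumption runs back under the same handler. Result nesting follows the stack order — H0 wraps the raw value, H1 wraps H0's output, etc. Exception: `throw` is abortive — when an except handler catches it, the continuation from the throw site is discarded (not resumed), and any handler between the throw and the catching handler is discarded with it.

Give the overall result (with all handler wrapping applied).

Step-by-step:
tell(1) @ H2 ⇒ log+=1
emit(0) @ H1 ⇒ out+=0
H0 returns (0, 6)
H1 returns [0, (0, 6)]
H2 returns ([0, (0, 6)], (1))
H3 returns ([0, (0, 6)], (1))
= ([0, (0, 6)], (1))

Answer: ([0, (0, 6)], (1))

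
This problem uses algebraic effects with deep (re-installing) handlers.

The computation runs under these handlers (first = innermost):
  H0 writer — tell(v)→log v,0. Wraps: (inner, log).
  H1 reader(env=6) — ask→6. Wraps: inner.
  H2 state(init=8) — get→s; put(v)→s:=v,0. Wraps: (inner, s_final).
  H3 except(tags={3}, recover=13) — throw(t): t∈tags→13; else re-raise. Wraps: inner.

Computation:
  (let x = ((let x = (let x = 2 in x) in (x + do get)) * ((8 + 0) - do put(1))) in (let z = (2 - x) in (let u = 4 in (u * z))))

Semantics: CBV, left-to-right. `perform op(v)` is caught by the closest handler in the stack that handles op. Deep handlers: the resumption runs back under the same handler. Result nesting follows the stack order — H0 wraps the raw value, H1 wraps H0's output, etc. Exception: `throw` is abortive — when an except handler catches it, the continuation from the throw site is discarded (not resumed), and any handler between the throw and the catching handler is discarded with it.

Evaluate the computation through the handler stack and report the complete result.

Working:
get @ H2 ⇒ 8
put(1) @ H2 ⇒ s:=1
H0 returns (-312, ())
H1 returns (-312, ())
H2 returns ((-312, ()), 1)
H3 returns ((-312, ()), 1)
= ((-312, ()), 1)

Answer: ((-312, ()), 1)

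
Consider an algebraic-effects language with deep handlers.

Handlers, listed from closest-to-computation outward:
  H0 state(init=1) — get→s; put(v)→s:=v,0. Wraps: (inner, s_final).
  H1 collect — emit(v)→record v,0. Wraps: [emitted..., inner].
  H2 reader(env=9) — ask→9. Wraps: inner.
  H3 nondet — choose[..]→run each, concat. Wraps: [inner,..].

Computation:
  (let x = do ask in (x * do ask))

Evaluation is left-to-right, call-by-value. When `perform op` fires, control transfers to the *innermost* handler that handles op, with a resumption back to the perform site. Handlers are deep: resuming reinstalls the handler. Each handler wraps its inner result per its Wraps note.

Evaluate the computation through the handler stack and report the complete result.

Answer: [[(81, 1)]]

Step-by-step:
ask @ H2 ⇒ 9
ask @ H2 ⇒ 9
H0 returns (81, 1)
H1 returns [(81, 1)]
H2 returns [(81, 1)]
H3 returns [[(81, 1)]]
= [[(81, 1)]]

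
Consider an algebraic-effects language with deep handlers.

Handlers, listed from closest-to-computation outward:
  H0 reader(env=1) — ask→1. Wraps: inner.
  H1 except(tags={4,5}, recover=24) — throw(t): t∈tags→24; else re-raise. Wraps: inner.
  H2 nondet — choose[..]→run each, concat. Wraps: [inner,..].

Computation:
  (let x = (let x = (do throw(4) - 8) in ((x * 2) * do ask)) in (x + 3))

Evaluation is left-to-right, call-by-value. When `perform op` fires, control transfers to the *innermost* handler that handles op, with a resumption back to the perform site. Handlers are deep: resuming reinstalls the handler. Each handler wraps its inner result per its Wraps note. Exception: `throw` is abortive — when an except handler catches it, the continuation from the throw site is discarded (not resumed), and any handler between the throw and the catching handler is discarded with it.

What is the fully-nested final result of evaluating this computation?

Answer: [24]

Working:
throw(4) @ H1 caught ⇒ 24
H2 returns [24]
= [24]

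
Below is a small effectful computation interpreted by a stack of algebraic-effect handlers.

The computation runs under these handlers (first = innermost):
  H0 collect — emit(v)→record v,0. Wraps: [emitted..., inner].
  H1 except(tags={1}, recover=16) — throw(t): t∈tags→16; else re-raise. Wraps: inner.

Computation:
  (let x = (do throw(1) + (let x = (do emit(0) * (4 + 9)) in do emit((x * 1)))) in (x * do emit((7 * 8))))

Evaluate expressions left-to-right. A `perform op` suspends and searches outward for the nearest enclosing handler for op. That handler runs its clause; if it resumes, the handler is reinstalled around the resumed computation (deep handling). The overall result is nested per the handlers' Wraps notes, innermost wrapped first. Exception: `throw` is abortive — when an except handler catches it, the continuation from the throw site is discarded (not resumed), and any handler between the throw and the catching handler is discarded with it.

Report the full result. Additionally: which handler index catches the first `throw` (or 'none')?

Answer: 16 ; first throw caught by: H1

Step-by-step:
throw(1) @ H1 caught ⇒ 16
= 16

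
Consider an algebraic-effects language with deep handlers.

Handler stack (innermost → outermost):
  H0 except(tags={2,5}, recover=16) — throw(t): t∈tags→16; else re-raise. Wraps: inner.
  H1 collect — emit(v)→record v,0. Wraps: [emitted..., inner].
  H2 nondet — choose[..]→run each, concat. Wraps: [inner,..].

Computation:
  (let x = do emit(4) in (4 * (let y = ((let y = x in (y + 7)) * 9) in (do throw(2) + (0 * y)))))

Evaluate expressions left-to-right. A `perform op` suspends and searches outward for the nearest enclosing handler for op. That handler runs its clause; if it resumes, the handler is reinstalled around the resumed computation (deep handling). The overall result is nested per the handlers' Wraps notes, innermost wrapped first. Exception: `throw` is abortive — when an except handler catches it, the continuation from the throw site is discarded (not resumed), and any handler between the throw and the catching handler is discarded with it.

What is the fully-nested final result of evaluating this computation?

Step-by-step:
emit(4) @ H1 ⇒ out+=4
throw(2) @ H0 caught ⇒ 16
H1 returns [4, 16]
H2 returns [[4, 16]]
= [[4, 16]]

Answer: [[4, 16]]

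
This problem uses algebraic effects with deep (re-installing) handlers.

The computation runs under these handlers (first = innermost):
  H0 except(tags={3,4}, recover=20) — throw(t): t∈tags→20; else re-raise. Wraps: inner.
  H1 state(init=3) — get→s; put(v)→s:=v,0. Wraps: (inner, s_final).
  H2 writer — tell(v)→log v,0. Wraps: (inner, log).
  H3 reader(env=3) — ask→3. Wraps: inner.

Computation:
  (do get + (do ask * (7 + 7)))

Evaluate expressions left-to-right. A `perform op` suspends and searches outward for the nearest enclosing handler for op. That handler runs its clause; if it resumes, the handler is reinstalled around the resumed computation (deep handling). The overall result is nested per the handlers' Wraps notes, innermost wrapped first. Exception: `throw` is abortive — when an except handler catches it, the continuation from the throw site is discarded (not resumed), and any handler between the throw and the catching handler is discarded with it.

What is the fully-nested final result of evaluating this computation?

Answer: ((45, 3), ())

Evaluation trace:
get @ H1 ⇒ 3
ask @ H3 ⇒ 3
H0 returns 45
H1 returns (45, 3)
H2 returns ((45, 3), ())
H3 returns ((45, 3), ())
= ((45, 3), ())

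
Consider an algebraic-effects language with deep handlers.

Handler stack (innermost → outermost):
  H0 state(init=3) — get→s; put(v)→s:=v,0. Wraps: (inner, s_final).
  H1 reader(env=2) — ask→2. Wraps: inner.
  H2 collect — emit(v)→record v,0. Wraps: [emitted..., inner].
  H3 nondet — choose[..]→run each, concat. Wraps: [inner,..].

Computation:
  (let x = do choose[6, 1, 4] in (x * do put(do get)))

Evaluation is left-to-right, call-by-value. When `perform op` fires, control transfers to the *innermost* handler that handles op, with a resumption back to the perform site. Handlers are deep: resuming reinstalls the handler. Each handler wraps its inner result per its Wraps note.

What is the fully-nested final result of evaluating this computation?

Step-by-step:
choose[6, 1, 4] @ H3
  branch[0] choose=6:
    get @ H0 ⇒ 3
    put(3) @ H0 ⇒ s:=3
    H0 returns (0, 3)
    H1 returns (0, 3)
    H2 returns [(0, 3)]
    H3 returns [[(0, 3)]]
  branch[1] choose=1:
    get @ H0 ⇒ 3
    put(3) @ H0 ⇒ s:=3
    H0 returns (0, 3)
    H1 returns (0, 3)
    H2 returns [(0, 3)]
    H3 returns [[(0, 3)]]
  branch[2] choose=4:
    get @ H0 ⇒ 3
    put(3) @ H0 ⇒ s:=3
    H0 returns (0, 3)
    H1 returns (0, 3)
    H2 returns [(0, 3)]
    H3 returns [[(0, 3)]]
= [[(0, 3)], [(0, 3)], [(0, 3)]]

Answer: [[(0, 3)], [(0, 3)], [(0, 3)]]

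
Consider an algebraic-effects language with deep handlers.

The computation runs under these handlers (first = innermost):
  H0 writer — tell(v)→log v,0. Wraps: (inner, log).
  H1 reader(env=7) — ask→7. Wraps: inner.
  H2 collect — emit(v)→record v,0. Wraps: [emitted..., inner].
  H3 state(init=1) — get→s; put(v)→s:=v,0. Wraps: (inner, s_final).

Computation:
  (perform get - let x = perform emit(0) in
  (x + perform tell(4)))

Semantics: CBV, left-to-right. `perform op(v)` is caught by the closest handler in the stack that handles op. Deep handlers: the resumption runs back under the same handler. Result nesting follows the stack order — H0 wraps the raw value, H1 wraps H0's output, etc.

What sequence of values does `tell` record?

Step-by-step:
get @ H3 ⇒ 1
emit(0) @ H2 ⇒ out+=0
tell(4) @ H0 ⇒ log+=4
H0 returns (1, (4))
H1 returns (1, (4))
H2 returns [0, (1, (4))]
H3 returns ([0, (1, (4))], 1)
= ([0, (1, (4))], 1)

Answer: (4)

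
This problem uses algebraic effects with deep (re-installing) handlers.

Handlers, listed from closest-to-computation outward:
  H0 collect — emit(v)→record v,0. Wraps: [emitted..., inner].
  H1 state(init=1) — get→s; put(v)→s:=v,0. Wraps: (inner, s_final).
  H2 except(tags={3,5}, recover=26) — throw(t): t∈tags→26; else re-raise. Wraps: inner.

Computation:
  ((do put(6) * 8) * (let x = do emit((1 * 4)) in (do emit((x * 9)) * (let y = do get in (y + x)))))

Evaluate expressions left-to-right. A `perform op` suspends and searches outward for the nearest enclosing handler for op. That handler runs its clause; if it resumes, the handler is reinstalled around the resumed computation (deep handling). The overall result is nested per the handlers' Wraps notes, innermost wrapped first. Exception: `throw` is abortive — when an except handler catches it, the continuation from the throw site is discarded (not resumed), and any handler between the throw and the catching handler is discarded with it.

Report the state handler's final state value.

Answer: 6

Evaluation trace:
put(6) @ H1 ⇒ s:=6
emit(4) @ H0 ⇒ out+=4
emit(0) @ H0 ⇒ out+=0
get @ H1 ⇒ 6
H0 returns [4, 0, 0]
H1 returns ([4, 0, 0], 6)
H2 returns ([4, 0, 0], 6)
= ([4, 0, 0], 6)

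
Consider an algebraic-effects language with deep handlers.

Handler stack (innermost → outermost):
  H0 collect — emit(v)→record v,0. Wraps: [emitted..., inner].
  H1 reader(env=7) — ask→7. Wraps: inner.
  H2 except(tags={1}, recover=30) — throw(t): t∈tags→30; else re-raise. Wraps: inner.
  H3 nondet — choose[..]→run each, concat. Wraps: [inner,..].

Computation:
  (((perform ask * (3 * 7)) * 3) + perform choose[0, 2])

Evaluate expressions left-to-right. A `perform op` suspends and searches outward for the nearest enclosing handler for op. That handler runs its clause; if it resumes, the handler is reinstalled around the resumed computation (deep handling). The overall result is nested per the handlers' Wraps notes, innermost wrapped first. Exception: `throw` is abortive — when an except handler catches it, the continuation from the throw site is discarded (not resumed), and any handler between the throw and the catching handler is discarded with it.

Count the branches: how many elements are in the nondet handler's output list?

Evaluation trace:
ask @ H1 ⇒ 7
choose[0, 2] @ H3
  branch[0] choose=0:
    H0 returns [441]
    H1 returns [441]
    H2 returns [441]
    H3 returns [[441]]
  branch[1] choose=2:
    H0 returns [443]
    H1 returns [443]
    H2 returns [443]
    H3 returns [[443]]
= [[441], [443]]

Answer: 2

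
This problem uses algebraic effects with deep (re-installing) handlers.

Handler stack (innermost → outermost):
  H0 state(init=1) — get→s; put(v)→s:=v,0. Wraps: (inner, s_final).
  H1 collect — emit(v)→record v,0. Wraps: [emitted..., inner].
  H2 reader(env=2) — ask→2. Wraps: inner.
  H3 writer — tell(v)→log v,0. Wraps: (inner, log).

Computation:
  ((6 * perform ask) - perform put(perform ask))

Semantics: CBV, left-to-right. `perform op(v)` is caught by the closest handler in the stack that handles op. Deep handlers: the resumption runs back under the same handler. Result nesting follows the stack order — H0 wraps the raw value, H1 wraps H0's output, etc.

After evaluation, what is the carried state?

Step-by-step:
ask @ H2 ⇒ 2
ask @ H2 ⇒ 2
put(2) @ H0 ⇒ s:=2
H0 returns (12, 2)
H1 returns [(12, 2)]
H2 returns [(12, 2)]
H3 returns ([(12, 2)], ())
= ([(12, 2)], ())

Answer: 2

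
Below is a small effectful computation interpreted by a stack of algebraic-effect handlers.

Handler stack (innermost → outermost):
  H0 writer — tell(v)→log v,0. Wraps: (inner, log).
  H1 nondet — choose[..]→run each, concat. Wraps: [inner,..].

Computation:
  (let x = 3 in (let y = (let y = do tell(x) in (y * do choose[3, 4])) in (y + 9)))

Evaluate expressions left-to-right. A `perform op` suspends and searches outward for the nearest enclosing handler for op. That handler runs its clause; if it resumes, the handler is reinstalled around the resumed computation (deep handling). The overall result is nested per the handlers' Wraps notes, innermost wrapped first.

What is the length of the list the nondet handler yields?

Evaluation trace:
tell(3) @ H0 ⇒ log+=3
choose[3, 4] @ H1
  branch[0] choose=3:
    H0 returns (9, (3))
    H1 returns [(9, (3))]
  branch[1] choose=4:
    H0 returns (9, (3))
    H1 returns [(9, (3))]
= [(9, (3)), (9, (3))]

Answer: 2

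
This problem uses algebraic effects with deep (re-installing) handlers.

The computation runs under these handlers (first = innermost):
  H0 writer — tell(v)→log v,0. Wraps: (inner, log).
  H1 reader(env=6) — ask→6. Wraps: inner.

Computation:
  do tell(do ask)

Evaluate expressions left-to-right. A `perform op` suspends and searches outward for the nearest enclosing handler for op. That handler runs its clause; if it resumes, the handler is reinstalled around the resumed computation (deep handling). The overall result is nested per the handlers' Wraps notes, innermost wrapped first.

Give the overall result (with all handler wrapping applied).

Working:
ask @ H1 ⇒ 6
tell(6) @ H0 ⇒ log+=6
H0 returns (0, (6))
H1 returns (0, (6))
= (0, (6))

Answer: (0, (6))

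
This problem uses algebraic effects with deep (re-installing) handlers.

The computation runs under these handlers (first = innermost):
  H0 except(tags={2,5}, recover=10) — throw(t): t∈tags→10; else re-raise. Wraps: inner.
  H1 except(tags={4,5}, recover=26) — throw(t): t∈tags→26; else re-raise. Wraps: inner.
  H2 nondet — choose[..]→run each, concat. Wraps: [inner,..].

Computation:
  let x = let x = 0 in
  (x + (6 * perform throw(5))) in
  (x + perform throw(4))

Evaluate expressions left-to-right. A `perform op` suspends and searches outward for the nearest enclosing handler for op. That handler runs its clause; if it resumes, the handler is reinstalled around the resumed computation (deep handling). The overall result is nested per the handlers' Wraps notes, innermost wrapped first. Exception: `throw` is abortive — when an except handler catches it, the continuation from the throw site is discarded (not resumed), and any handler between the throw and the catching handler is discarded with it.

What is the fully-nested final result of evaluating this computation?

Answer: [10]

Evaluation trace:
throw(5) @ H0 caught ⇒ 10
H1 returns 10
H2 returns [10]
= [10]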